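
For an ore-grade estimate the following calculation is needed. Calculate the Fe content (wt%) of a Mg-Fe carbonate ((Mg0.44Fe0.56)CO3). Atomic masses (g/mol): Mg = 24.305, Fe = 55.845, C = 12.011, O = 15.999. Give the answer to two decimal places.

30.67 wt%

Formula mass = 0.44×24.305 + 0.56×55.845 + 1×12.011 + 3×15.999 = 101.975 g/mol, of which 31.273 g is Fe.
So Fe makes up 31.273/101.975 = 0.3067 of the mass, i.e. 30.67%.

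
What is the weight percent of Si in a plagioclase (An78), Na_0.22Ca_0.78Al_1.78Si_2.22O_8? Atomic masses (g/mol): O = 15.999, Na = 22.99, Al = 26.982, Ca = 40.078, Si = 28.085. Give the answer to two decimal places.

M(Na_0.22Ca_0.78Al_1.78Si_2.22O_8) = 274.687 g/mol.
Si contributes 2.22 × 28.085 = 62.349 g per mole.
62.349/274.687 = 0.2270 → 22.70%.

22.70 weight percent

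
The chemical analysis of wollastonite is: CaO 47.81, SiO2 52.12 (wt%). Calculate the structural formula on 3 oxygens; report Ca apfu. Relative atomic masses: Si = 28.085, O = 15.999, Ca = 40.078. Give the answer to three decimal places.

0.988 Ca apfu

CaO: 47.81/56.077 = 0.85258 mol → 0.85258 mol Ca, 0.85258 mol O.
SiO2: 52.12/60.083 = 0.86747 mol → 0.86747 mol Si, 1.73494 mol O.
Total oxygen = 2.58752 mol. Normalization factor = 3/2.58752 = 1.15941.
Ca per 3 O = 0.85258 × 1.15941 = 0.988.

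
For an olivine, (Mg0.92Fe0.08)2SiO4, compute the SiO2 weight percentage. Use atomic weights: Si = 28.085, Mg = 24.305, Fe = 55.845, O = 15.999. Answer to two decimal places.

41.23 wt%

M((Mg0.92Fe0.08)2SiO4) = 145.737 g/mol; M(SiO2) = 60.083 g/mol.
Moles SiO2 per formula unit = 1 Si ÷ 1 = 1.0000.
SiO2 fraction = (1.0000 × 60.083) / 145.737 = 60.083/145.737 = 0.4123.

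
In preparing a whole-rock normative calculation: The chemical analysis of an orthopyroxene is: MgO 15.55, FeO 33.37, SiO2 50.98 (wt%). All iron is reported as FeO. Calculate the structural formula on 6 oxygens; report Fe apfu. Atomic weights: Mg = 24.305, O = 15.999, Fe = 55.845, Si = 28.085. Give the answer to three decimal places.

MgO (M=40.304): mol = 0.38582; Mg = 0.38582, O = 0.38582.
FeO (M=71.844): mol = 0.46448; Fe = 0.46448, O = 0.46448.
SiO2 (M=60.083): mol = 0.84849; Si = 0.84849, O = 1.69698.
ΣO = 2.54728; factor = 6/ΣO = 2.35545.
Fe apfu = 0.46448 × 2.35545 = 1.094.

1.094 Fe apfu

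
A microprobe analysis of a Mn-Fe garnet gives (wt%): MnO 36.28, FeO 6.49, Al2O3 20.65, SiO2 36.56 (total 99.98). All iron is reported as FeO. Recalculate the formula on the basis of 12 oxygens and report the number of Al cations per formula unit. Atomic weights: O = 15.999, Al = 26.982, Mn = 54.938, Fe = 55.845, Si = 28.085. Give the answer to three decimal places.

MnO: 36.28/70.937 = 0.51144 mol → 0.51144 mol Mn, 0.51144 mol O.
FeO: 6.49/71.844 = 0.09033 mol → 0.09033 mol Fe, 0.09033 mol O.
Al2O3: 20.65/101.961 = 0.20253 mol → 0.40506 mol Al, 0.60759 mol O.
SiO2: 36.56/60.083 = 0.60849 mol → 0.60849 mol Si, 1.21698 mol O.
Total oxygen = 2.42634 mol. Normalization factor = 12/2.42634 = 4.94572.
Al per 12 O = 0.40506 × 4.94572 = 2.003.

2.003 Al apfu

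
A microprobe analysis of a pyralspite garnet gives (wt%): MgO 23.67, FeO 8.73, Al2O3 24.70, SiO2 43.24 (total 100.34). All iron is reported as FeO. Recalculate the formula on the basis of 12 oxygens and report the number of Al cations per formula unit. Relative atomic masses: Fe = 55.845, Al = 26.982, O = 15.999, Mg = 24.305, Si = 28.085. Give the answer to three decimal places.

2.022 Al apfu

23.67 wt% MgO ÷ 40.304 g/mol = 0.58729 mol, giving 0.58729 Mg and 0.58729 O.
8.73 wt% FeO ÷ 71.844 g/mol = 0.12151 mol, giving 0.12151 Fe and 0.12151 O.
24.70 wt% Al2O3 ÷ 101.961 g/mol = 0.24225 mol, giving 0.48450 Al and 0.72675 O.
43.24 wt% SiO2 ÷ 60.083 g/mol = 0.71967 mol, giving 0.71967 Si and 1.43934 O.
Oxygen sums to 2.87489; scaling by 12/2.87489 = 4.17407 puts the formula on 12 O.
Al: 0.48450 × 4.17407 = 2.022 atoms per formula unit.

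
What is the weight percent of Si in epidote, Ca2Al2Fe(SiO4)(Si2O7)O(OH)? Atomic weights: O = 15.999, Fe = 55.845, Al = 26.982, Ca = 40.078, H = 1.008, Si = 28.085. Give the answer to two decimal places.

Formula mass = 2*40.078 + 2*26.982 + 1*55.845 + 3*28.085 + 13*15.999 + 1*1.008 = 483.215 g/mol, of which 84.255 g is Si.
So Si makes up 84.255/483.215 = 0.1744 of the mass, i.e. 17.44%.

17.44 mass %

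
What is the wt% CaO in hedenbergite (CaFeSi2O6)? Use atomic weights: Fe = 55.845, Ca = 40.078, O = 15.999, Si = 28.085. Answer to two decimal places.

Formula mass = 248.087 g/mol.
1 Ca → 1.0000 mol CaO per formula unit; M(CaO) = 56.077, so CaO mass = 56.077 g.
56.077/248.087 × 100 = 22.60 wt%.

22.60 wt%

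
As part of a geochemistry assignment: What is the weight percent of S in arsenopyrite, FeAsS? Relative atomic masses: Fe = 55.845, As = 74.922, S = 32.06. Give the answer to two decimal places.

M(FeAsS) = 162.827 g/mol.
S contributes 1 × 32.06 = 32.060 g per mole.
32.060/162.827 = 0.1969 → 19.69%.

19.69 mass %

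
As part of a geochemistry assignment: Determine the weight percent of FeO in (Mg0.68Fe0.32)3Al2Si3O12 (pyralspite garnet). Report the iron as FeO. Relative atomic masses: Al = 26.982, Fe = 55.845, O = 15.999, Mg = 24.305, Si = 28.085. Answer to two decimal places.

15.91 wt%

Formula mass = 433.400 g/mol.
0.96 Fe → 0.9600 mol FeO per formula unit; M(FeO) = 71.844, so FeO mass = 68.970 g.
68.970/433.400 × 100 = 15.91 wt%.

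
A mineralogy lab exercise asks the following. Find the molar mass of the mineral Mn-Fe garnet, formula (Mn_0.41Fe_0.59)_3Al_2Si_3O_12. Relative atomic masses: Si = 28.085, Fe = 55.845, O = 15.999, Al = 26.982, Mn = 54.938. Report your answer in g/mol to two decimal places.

496.63 g/mol

The formula mass is the sum 1.23×54.938 + 1.77×55.845 + 2×26.982 + 3×28.085 + 12×15.999.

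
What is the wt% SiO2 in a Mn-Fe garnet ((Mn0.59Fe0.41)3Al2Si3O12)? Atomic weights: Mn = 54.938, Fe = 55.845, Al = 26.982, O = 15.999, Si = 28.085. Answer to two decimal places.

Molar mass of (Mn0.59Fe0.41)3Al2Si3O12 = 1.77×54.938 + 1.23×55.845 + 2×26.982 + 3×28.085 + 12×15.999 = 496.137 g/mol.
Each formula unit contains 3 Si, equivalent to 3/1 = 3.0000 mol SiO2.
M(SiO2) = 1×28.085 + 2×15.999 = 60.083 g/mol.
Mass of SiO2 per formula unit = 3.0000 × 60.083 = 180.249 g.
SiO2 wt% = 180.249 / 496.137 × 100 = 36.33%.

36.33 wt%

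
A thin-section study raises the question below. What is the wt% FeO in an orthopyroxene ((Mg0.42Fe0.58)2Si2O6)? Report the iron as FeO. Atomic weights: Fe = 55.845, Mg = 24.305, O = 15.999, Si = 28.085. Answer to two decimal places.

Formula mass = 237.360 g/mol.
1.16 Fe → 1.1600 mol FeO per formula unit; M(FeO) = 71.844, so FeO mass = 83.339 g.
83.339/237.360 × 100 = 35.11 wt%.

35.11 wt%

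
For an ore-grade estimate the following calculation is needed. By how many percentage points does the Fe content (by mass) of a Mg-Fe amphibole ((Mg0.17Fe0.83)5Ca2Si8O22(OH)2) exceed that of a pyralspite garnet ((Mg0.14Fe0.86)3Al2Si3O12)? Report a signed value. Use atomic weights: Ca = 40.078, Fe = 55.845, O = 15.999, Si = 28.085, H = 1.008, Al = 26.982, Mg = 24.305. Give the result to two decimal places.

-5.17 percentage points

M((Mg0.17Fe0.83)5Ca2Si8O22(OH)2) = 943.244 g/mol, so wt% Fe = 231.757/943.244 × 100 = 24.57%.
M((Mg0.14Fe0.86)3Al2Si3O12) = 484.495 g/mol, so wt% Fe = 144.080/484.495 × 100 = 29.74%.
24.57 − 29.74 = -5.17 pp.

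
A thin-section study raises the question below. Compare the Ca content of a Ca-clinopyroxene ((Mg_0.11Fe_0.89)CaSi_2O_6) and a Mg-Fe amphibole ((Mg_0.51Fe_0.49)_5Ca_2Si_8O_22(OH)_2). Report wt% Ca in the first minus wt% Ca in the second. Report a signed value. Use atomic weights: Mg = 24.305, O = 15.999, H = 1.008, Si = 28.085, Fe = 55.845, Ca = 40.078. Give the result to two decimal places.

Ca in (Mg_0.11Fe_0.89)CaSi_2O_6: molar mass 244.618 g/mol; 1×40.078 = 40.078 g → 16.38 wt%.
Ca in (Mg_0.51Fe_0.49)_5Ca_2Si_8O_22(OH)_2: molar mass 889.626 g/mol; 2×40.078 = 80.156 g → 9.01 wt%.
Difference = 16.38 − 9.01 = 7.37 percentage points.

7.37 percentage points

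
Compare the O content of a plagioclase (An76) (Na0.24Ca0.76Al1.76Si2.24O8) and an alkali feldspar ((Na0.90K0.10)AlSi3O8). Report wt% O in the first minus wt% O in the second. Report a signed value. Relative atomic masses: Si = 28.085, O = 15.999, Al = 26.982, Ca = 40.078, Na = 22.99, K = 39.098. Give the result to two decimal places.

-1.86 percentage points

First mineral: 127.992 g O in 274.368 g formula = 46.65 wt% O.
Second mineral: 127.992 g O in 263.830 g formula = 48.51 wt% O.
46.65% − 48.51% gives a difference of -1.86 percentage points.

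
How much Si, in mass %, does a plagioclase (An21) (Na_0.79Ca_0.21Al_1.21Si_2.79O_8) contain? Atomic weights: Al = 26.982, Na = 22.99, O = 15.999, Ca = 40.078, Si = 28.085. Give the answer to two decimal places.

29.50 mass %

Formula mass = 0.79·22.99 + 0.21·40.078 + 1.21·26.982 + 2.79·28.085 + 8·15.999 = 265.576 g/mol, of which 78.357 g is Si.
So Si makes up 78.357/265.576 = 0.2950 of the mass, i.e. 29.50%.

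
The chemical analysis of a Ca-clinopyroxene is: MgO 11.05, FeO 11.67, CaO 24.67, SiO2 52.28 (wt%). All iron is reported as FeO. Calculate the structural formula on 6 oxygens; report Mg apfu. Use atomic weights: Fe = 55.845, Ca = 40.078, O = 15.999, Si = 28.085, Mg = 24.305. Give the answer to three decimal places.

0.629 Mg apfu

MgO (M=40.304): mol = 0.27417; Mg = 0.27417, O = 0.27417.
FeO (M=71.844): mol = 0.16244; Fe = 0.16244, O = 0.16244.
CaO (M=56.077): mol = 0.43993; Ca = 0.43993, O = 0.43993.
SiO2 (M=60.083): mol = 0.87013; Si = 0.87013, O = 1.74026.
ΣO = 2.61680; factor = 6/ΣO = 2.29288.
Mg apfu = 0.27417 × 2.29288 = 0.629.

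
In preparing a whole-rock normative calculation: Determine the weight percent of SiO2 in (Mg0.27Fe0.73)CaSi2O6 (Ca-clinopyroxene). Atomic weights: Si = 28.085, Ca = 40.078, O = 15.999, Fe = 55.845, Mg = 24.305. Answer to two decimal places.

M((Mg0.27Fe0.73)CaSi2O6) = 239.571 g/mol; M(SiO2) = 60.083 g/mol.
Moles SiO2 per formula unit = 2 Si ÷ 1 = 2.0000.
SiO2 fraction = (2.0000 × 60.083) / 239.571 = 120.166/239.571 = 0.5016.

50.16 wt%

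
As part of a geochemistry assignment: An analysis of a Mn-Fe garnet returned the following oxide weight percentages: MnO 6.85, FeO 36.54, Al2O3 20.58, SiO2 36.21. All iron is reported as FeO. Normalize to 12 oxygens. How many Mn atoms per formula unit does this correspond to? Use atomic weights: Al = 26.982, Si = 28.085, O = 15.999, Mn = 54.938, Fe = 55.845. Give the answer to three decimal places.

MnO: 6.85/70.937 = 0.09656 mol → 0.09656 mol Mn, 0.09656 mol O.
FeO: 36.54/71.844 = 0.50860 mol → 0.50860 mol Fe, 0.50860 mol O.
Al2O3: 20.58/101.961 = 0.20184 mol → 0.40368 mol Al, 0.60552 mol O.
SiO2: 36.21/60.083 = 0.60267 mol → 0.60267 mol Si, 1.20534 mol O.
Total oxygen = 2.41602 mol. Normalization factor = 12/2.41602 = 4.96685.
Mn per 12 O = 0.09656 × 4.96685 = 0.480.

0.480 Mn apfu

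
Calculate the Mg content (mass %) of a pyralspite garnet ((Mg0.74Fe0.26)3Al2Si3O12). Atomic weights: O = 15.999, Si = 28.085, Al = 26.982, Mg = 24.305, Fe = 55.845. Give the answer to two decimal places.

Formula mass = 2.22·24.305 + 0.78·55.845 + 2·26.982 + 3·28.085 + 12·15.999 = 427.723 g/mol, of which 53.957 g is Mg.
So Mg makes up 53.957/427.723 = 0.1261 of the mass, i.e. 12.61%.

12.61 mass %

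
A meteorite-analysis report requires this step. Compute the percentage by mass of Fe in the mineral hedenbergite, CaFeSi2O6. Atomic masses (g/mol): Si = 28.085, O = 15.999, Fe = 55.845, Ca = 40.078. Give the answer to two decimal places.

22.51 wt%

M(CaFeSi2O6) = 248.087 g/mol.
Fe contributes 1 × 55.845 = 55.845 g per mole.
55.845/248.087 = 0.2251 → 22.51%.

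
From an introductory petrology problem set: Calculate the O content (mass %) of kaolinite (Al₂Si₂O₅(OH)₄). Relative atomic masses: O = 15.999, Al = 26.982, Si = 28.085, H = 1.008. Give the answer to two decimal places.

Formula mass = 2×26.982 + 2×28.085 + 9×15.999 + 4×1.008 = 258.157 g/mol, of which 143.991 g is O.
So O makes up 143.991/258.157 = 0.5578 of the mass, i.e. 55.78%.

55.78 mass %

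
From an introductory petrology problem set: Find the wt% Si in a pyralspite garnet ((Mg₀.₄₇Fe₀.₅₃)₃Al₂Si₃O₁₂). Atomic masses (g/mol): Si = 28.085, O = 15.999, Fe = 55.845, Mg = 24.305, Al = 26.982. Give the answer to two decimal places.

18.59 mass %

M((Mg₀.₄₇Fe₀.₅₃)₃Al₂Si₃O₁₂) = 453.271 g/mol.
Si contributes 3 × 28.085 = 84.255 g per mole.
84.255/453.271 = 0.1859 → 18.59%.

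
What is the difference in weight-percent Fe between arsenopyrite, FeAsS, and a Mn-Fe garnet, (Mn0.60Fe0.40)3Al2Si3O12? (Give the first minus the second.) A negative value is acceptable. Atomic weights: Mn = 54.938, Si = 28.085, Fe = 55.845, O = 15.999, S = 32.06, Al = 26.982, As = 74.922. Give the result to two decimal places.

M(FeAsS) = 162.827 g/mol, so wt% Fe = 55.845/162.827 × 100 = 34.30%.
M((Mn0.60Fe0.40)3Al2Si3O12) = 496.109 g/mol, so wt% Fe = 67.014/496.109 × 100 = 13.51%.
34.30 − 13.51 = 20.79 pp.

20.79 percentage points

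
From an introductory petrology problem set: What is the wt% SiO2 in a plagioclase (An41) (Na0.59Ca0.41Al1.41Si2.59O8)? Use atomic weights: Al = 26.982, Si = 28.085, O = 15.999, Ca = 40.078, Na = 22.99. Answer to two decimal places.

M(Na0.59Ca0.41Al1.41Si2.59O8) = 268.773 g/mol; M(SiO2) = 60.083 g/mol.
Moles SiO2 per formula unit = 2.59 Si ÷ 1 = 2.5900.
SiO2 fraction = (2.5900 × 60.083) / 268.773 = 155.615/268.773 = 0.5790.

57.90 wt%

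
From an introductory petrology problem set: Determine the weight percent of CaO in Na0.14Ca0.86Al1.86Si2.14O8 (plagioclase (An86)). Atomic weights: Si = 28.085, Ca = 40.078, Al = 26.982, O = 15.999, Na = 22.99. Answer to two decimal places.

Molar mass of Na0.14Ca0.86Al1.86Si2.14O8 = 0.14*22.99 + 0.86*40.078 + 1.86*26.982 + 2.14*28.085 + 8*15.999 = 275.966 g/mol.
Each formula unit contains 0.86 Ca, equivalent to 0.86/1 = 0.8600 mol CaO.
M(CaO) = 1×40.078 + 1×15.999 = 56.077 g/mol.
Mass of CaO per formula unit = 0.8600 × 56.077 = 48.226 g.
CaO wt% = 48.226 / 275.966 × 100 = 17.48%.

17.48 wt%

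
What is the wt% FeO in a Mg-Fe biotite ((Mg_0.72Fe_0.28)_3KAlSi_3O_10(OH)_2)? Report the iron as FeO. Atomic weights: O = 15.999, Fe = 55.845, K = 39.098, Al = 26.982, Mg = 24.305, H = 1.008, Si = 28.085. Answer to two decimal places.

M((Mg_0.72Fe_0.28)_3KAlSi_3O_10(OH)_2) = 443.748 g/mol; M(FeO) = 71.844 g/mol.
Moles FeO per formula unit = 0.84 Fe ÷ 1 = 0.8400.
FeO fraction = (0.8400 × 71.844) / 443.748 = 60.349/443.748 = 0.1360.

13.60 wt%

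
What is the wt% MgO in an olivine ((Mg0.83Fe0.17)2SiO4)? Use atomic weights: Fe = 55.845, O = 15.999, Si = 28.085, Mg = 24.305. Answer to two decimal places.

Molar mass of (Mg0.83Fe0.17)2SiO4 = 1.66×24.305 + 0.34×55.845 + 1×28.085 + 4×15.999 = 151.415 g/mol.
Each formula unit contains 1.66 Mg, equivalent to 1.66/1 = 1.6600 mol MgO.
M(MgO) = 1×24.305 + 1×15.999 = 40.304 g/mol.
Mass of MgO per formula unit = 1.6600 × 40.304 = 66.905 g.
MgO wt% = 66.905 / 151.415 × 100 = 44.19%.

44.19 wt%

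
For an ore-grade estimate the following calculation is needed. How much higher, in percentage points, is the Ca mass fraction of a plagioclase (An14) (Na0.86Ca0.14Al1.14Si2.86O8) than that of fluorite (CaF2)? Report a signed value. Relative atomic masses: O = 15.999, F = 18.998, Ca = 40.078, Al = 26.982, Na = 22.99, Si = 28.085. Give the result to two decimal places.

First mineral: 5.611 g Ca in 264.457 g formula = 2.12 wt% Ca.
Second mineral: 40.078 g Ca in 78.074 g formula = 51.33 wt% Ca.
2.12% − 51.33% gives a difference of -49.21 percentage points.

-49.21 percentage points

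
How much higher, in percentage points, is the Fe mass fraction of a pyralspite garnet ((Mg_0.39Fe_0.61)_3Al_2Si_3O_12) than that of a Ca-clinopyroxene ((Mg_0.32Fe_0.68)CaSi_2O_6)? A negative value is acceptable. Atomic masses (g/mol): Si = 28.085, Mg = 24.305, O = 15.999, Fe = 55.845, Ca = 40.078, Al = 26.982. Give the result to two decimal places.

6.22 percentage points

First mineral: 102.196 g Fe in 460.840 g formula = 22.18 wt% Fe.
Second mineral: 37.975 g Fe in 237.994 g formula = 15.96 wt% Fe.
22.18% − 15.96% gives a difference of 6.22 percentage points.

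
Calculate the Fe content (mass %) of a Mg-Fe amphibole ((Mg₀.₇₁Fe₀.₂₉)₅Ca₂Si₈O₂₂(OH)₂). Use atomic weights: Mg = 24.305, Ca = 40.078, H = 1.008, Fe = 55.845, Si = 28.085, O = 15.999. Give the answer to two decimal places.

Formula mass = 3.55*24.305 + 1.45*55.845 + 2*40.078 + 8*28.085 + 24*15.999 + 2*1.008 = 858.086 g/mol, of which 80.975 g is Fe.
So Fe makes up 80.975/858.086 = 0.0944 of the mass, i.e. 9.44%.

9.44 mass %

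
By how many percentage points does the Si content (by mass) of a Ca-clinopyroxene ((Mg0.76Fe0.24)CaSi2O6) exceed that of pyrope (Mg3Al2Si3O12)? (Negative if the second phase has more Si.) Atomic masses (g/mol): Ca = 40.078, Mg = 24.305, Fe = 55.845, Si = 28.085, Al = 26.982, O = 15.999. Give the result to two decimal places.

Si in (Mg0.76Fe0.24)CaSi2O6: molar mass 224.117 g/mol; 2×28.085 = 56.170 g → 25.06 wt%.
Si in Mg3Al2Si3O12: molar mass 403.122 g/mol; 3×28.085 = 84.255 g → 20.90 wt%.
Difference = 25.06 − 20.90 = 4.16 percentage points.

4.16 percentage points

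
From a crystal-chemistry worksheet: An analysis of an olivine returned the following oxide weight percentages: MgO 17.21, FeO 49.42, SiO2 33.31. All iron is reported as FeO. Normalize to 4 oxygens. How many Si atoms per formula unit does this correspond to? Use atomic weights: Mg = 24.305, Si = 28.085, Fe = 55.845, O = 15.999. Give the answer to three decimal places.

0.997 Si apfu

MgO (M=40.304): mol = 0.42700; Mg = 0.42700, O = 0.42700.
FeO (M=71.844): mol = 0.68788; Fe = 0.68788, O = 0.68788.
SiO2 (M=60.083): mol = 0.55440; Si = 0.55440, O = 1.10880.
ΣO = 2.22368; factor = 4/ΣO = 1.79882.
Si apfu = 0.55440 × 1.79882 = 0.997.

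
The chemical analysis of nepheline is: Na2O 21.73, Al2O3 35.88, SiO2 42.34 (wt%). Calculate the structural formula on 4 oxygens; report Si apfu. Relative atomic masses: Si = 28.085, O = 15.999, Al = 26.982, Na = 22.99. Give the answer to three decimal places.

21.73 wt% Na2O ÷ 61.979 g/mol = 0.35060 mol, giving 0.70120 Na and 0.35060 O.
35.88 wt% Al2O3 ÷ 101.961 g/mol = 0.35190 mol, giving 0.70380 Al and 1.05570 O.
42.34 wt% SiO2 ÷ 60.083 g/mol = 0.70469 mol, giving 0.70469 Si and 1.40938 O.
Oxygen sums to 2.81568; scaling by 4/2.81568 = 1.42062 puts the formula on 4 O.
Si: 0.70469 × 1.42062 = 1.001 atoms per formula unit.

1.001 Si apfu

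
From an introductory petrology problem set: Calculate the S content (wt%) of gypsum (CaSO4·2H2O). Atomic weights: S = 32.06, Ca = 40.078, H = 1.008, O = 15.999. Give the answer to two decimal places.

Molar mass of CaSO4·2H2O: 1*40.078 + 1*32.06 + 6*15.999 + 4*1.008 = 172.164 g/mol.
Mass of S per formula unit: 1 × 32.06 = 32.060 g.
Weight fraction S = 32.060 / 172.164 = 0.1862.

18.62 wt%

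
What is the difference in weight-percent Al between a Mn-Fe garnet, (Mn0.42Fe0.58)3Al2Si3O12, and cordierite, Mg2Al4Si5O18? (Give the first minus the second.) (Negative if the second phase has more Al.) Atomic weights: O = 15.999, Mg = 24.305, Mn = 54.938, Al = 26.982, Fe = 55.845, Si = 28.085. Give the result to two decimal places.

-7.58 percentage points

First mineral: 53.964 g Al in 496.599 g formula = 10.87 wt% Al.
Second mineral: 107.928 g Al in 584.945 g formula = 18.45 wt% Al.
10.87% − 18.45% gives a difference of -7.58 percentage points.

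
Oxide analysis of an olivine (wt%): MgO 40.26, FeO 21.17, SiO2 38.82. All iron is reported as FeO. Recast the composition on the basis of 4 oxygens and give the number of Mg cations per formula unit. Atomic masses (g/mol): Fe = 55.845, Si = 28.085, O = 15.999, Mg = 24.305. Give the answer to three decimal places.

MgO (M=40.304): mol = 0.99891; Mg = 0.99891, O = 0.99891.
FeO (M=71.844): mol = 0.29467; Fe = 0.29467, O = 0.29467.
SiO2 (M=60.083): mol = 0.64611; Si = 0.64611, O = 1.29222.
ΣO = 2.58580; factor = 4/ΣO = 1.54691.
Mg apfu = 0.99891 × 1.54691 = 1.545.

1.545 Mg apfu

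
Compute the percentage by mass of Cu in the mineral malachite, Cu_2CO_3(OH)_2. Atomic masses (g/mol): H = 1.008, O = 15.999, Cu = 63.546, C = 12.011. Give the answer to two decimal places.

57.48 wt%

Formula mass = 2*63.546 + 1*12.011 + 5*15.999 + 2*1.008 = 221.114 g/mol, of which 127.092 g is Cu.
So Cu makes up 127.092/221.114 = 0.5748 of the mass, i.e. 57.48%.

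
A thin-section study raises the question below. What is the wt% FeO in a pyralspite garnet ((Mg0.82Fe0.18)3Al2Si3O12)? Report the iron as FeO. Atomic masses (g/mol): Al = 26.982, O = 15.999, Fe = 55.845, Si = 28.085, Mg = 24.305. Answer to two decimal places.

9.23 wt%

Formula mass = 420.154 g/mol.
0.54 Fe → 0.5400 mol FeO per formula unit; M(FeO) = 71.844, so FeO mass = 38.796 g.
38.796/420.154 × 100 = 9.23 wt%.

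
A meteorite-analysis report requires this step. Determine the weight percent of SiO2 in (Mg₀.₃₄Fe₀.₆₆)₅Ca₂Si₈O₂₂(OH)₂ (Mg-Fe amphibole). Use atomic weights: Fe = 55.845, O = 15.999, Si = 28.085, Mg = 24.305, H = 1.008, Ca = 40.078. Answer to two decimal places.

M((Mg₀.₃₄Fe₀.₆₆)₅Ca₂Si₈O₂₂(OH)₂) = 916.435 g/mol; M(SiO2) = 60.083 g/mol.
Moles SiO2 per formula unit = 8 Si ÷ 1 = 8.0000.
SiO2 fraction = (8.0000 × 60.083) / 916.435 = 480.664/916.435 = 0.5245.

52.45 wt%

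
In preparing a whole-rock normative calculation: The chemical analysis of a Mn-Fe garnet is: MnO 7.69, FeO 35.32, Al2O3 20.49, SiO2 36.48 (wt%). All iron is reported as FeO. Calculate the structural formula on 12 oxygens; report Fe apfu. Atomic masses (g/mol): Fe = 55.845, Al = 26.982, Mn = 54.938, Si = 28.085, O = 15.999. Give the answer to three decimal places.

2.441 Fe apfu

7.69 wt% MnO ÷ 70.937 g/mol = 0.10841 mol, giving 0.10841 Mn and 0.10841 O.
35.32 wt% FeO ÷ 71.844 g/mol = 0.49162 mol, giving 0.49162 Fe and 0.49162 O.
20.49 wt% Al2O3 ÷ 101.961 g/mol = 0.20096 mol, giving 0.40192 Al and 0.60288 O.
36.48 wt% SiO2 ÷ 60.083 g/mol = 0.60716 mol, giving 0.60716 Si and 1.21432 O.
Oxygen sums to 2.41723; scaling by 12/2.41723 = 4.96436 puts the formula on 12 O.
Fe: 0.49162 × 4.96436 = 2.441 atoms per formula unit.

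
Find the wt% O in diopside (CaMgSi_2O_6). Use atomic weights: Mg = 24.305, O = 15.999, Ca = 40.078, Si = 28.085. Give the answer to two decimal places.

Molar mass of CaMgSi_2O_6: 1·40.078 + 1·24.305 + 2·28.085 + 6·15.999 = 216.547 g/mol.
Mass of O per formula unit: 6 × 15.999 = 95.994 g.
Weight fraction O = 95.994 / 216.547 = 0.4433.

44.33 weight percent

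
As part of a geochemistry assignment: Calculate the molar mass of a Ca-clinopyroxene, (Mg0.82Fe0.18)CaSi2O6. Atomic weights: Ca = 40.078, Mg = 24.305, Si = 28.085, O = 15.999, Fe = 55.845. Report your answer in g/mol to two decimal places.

Mg: 0.82 × 24.305 = 19.9301
Fe: 0.18 × 55.845 = 10.0521
Ca: 1 × 40.078 = 40.0780
Si: 2 × 28.085 = 56.1700
O: 6 × 15.999 = 95.9940
Summing the contributions gives the formula mass.

222.22 g/mol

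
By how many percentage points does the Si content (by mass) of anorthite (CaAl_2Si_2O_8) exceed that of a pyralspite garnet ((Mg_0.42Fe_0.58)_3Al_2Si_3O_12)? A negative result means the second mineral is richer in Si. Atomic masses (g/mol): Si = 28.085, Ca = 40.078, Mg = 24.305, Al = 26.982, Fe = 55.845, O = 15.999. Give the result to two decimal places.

First mineral: 56.170 g Si in 278.204 g formula = 20.19 wt% Si.
Second mineral: 84.255 g Si in 458.002 g formula = 18.40 wt% Si.
20.19% − 18.40% gives a difference of 1.79 percentage points.

1.79 percentage points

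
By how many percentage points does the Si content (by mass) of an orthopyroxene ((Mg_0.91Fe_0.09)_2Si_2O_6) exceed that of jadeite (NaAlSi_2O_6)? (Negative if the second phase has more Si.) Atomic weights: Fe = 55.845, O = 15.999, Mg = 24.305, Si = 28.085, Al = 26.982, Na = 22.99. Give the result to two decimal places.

First mineral: 56.170 g Si in 206.451 g formula = 27.21 wt% Si.
Second mineral: 56.170 g Si in 202.136 g formula = 27.79 wt% Si.
27.21% − 27.79% gives a difference of -0.58 percentage points.

-0.58 percentage points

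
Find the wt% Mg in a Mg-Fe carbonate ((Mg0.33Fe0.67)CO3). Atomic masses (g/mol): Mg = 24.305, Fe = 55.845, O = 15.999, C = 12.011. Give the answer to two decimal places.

M((Mg0.33Fe0.67)CO3) = 105.445 g/mol.
Mg contributes 0.33 × 24.305 = 8.021 g per mole.
8.021/105.445 = 0.0761 → 7.61%.

7.61 weight percent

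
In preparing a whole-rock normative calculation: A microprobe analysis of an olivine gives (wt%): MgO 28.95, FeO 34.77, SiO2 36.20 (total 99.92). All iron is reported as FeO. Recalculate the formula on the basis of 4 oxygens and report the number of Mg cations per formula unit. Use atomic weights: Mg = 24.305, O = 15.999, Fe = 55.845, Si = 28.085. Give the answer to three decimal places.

1.194 Mg apfu

MgO: 28.95/40.304 = 0.71829 mol → 0.71829 mol Mg, 0.71829 mol O.
FeO: 34.77/71.844 = 0.48397 mol → 0.48397 mol Fe, 0.48397 mol O.
SiO2: 36.20/60.083 = 0.60250 mol → 0.60250 mol Si, 1.20500 mol O.
Total oxygen = 2.40726 mol. Normalization factor = 4/2.40726 = 1.66164.
Mg per 4 O = 0.71829 × 1.66164 = 1.194.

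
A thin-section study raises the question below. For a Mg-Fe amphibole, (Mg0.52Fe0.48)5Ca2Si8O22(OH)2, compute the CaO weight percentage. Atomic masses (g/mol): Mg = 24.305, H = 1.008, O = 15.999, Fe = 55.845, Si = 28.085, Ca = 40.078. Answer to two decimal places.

Formula mass = 888.049 g/mol.
2 Ca → 2.0000 mol CaO per formula unit; M(CaO) = 56.077, so CaO mass = 112.154 g.
112.154/888.049 × 100 = 12.63 wt%.

12.63 wt%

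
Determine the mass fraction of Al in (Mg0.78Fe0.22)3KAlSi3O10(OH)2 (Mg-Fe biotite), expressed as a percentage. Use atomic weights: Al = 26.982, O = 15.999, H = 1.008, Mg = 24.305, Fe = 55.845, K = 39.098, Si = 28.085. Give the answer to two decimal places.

Molar mass of (Mg0.78Fe0.22)3KAlSi3O10(OH)2: 2.34*24.305 + 0.66*55.845 + 1*39.098 + 1*26.982 + 3*28.085 + 12*15.999 + 2*1.008 = 438.070 g/mol.
Mass of Al per formula unit: 1 × 26.982 = 26.982 g.
Weight fraction Al = 26.982 / 438.070 = 0.0616.

6.16 mass %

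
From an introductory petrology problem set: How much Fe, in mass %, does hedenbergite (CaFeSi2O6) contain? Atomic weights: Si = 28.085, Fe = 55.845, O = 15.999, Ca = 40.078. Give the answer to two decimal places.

22.51 mass %

M(CaFeSi2O6) = 248.087 g/mol.
Fe contributes 1 × 55.845 = 55.845 g per mole.
55.845/248.087 = 0.2251 → 22.51%.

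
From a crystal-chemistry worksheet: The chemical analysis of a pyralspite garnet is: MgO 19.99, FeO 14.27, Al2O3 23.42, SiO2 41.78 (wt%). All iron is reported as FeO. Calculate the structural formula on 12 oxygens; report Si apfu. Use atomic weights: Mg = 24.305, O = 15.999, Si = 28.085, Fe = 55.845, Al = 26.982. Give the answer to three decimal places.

3.008 Si apfu

19.99 wt% MgO ÷ 40.304 g/mol = 0.49598 mol, giving 0.49598 Mg and 0.49598 O.
14.27 wt% FeO ÷ 71.844 g/mol = 0.19862 mol, giving 0.19862 Fe and 0.19862 O.
23.42 wt% Al2O3 ÷ 101.961 g/mol = 0.22970 mol, giving 0.45940 Al and 0.68910 O.
41.78 wt% SiO2 ÷ 60.083 g/mol = 0.69537 mol, giving 0.69537 Si and 1.39074 O.
Oxygen sums to 2.77444; scaling by 12/2.77444 = 4.32520 puts the formula on 12 O.
Si: 0.69537 × 4.32520 = 3.008 atoms per formula unit.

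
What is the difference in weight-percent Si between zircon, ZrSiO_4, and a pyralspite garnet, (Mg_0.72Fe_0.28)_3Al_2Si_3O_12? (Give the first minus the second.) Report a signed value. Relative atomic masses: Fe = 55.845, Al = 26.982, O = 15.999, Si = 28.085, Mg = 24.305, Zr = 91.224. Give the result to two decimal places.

Si in ZrSiO_4: molar mass 183.305 g/mol; 1×28.085 = 28.085 g → 15.32 wt%.
Si in (Mg_0.72Fe_0.28)_3Al_2Si_3O_12: molar mass 429.616 g/mol; 3×28.085 = 84.255 g → 19.61 wt%.
Difference = 15.32 − 19.61 = -4.29 percentage points.

-4.29 percentage points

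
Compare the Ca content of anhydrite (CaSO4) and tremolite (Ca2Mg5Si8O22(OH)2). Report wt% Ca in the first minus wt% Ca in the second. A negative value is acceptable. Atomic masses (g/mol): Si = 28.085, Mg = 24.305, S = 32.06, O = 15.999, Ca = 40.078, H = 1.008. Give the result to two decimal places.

19.57 percentage points

M(CaSO4) = 136.134 g/mol, so wt% Ca = 40.078/136.134 × 100 = 29.44%.
M(Ca2Mg5Si8O22(OH)2) = 812.353 g/mol, so wt% Ca = 80.156/812.353 × 100 = 9.87%.
29.44 − 9.87 = 19.57 pp.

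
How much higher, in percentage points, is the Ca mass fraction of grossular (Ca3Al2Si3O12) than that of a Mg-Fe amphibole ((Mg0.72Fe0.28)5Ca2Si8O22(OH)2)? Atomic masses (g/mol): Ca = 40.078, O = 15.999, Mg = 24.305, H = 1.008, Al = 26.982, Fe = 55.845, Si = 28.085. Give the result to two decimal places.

Ca in Ca3Al2Si3O12: molar mass 450.441 g/mol; 3×40.078 = 120.234 g → 26.69 wt%.
Ca in (Mg0.72Fe0.28)5Ca2Si8O22(OH)2: molar mass 856.509 g/mol; 2×40.078 = 80.156 g → 9.36 wt%.
Difference = 26.69 − 9.36 = 17.33 percentage points.

17.33 percentage points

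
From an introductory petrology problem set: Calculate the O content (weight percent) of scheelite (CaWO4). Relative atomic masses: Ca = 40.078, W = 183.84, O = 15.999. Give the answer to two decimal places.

22.23 weight percent

Molar mass of CaWO4: 1·40.078 + 1·183.84 + 4·15.999 = 287.914 g/mol.
Mass of O per formula unit: 4 × 15.999 = 63.996 g.
Weight fraction O = 63.996 / 287.914 = 0.2223.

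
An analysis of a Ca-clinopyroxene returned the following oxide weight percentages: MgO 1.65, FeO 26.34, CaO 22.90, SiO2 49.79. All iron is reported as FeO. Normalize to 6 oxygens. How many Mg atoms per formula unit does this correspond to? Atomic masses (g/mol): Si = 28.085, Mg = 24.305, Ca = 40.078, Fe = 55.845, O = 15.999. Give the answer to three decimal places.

0.099 Mg apfu

MgO (M=40.304): mol = 0.04094; Mg = 0.04094, O = 0.04094.
FeO (M=71.844): mol = 0.36663; Fe = 0.36663, O = 0.36663.
CaO (M=56.077): mol = 0.40837; Ca = 0.40837, O = 0.40837.
SiO2 (M=60.083): mol = 0.82869; Si = 0.82869, O = 1.65738.
ΣO = 2.47332; factor = 6/ΣO = 2.42589.
Mg apfu = 0.04094 × 2.42589 = 0.099.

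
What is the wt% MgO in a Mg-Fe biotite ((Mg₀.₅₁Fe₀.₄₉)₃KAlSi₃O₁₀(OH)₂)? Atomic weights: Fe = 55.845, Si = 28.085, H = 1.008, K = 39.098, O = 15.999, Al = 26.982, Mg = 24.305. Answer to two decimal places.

M((Mg₀.₅₁Fe₀.₄₉)₃KAlSi₃O₁₀(OH)₂) = 463.618 g/mol; M(MgO) = 40.304 g/mol.
Moles MgO per formula unit = 1.53 Mg ÷ 1 = 1.5300.
MgO fraction = (1.5300 × 40.304) / 463.618 = 61.665/463.618 = 0.1330.

13.30 wt%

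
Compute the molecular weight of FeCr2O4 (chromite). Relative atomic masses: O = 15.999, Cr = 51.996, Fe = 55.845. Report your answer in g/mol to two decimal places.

M = 1(55.845) + 2(51.996) + 4(15.999)

223.83 g/mol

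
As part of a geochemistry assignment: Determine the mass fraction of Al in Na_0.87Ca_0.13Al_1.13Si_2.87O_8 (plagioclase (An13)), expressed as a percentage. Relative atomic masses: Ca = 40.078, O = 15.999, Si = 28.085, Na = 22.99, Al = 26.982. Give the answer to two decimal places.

11.54 wt%

M(Na_0.87Ca_0.13Al_1.13Si_2.87O_8) = 264.297 g/mol.
Al contributes 1.13 × 26.982 = 30.490 g per mole.
30.490/264.297 = 0.1154 → 11.54%.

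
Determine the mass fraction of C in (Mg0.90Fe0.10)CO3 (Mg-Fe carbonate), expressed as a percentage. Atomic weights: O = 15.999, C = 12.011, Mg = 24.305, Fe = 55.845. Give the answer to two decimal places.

13.73 mass %

M((Mg0.90Fe0.10)CO3) = 87.467 g/mol.
C contributes 1 × 12.011 = 12.011 g per mole.
12.011/87.467 = 0.1373 → 13.73%.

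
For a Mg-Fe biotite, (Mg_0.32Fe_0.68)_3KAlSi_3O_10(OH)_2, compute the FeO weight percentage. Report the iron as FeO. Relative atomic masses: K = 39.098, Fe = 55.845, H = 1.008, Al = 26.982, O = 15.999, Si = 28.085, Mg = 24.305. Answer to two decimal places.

M((Mg_0.32Fe_0.68)_3KAlSi_3O_10(OH)_2) = 481.596 g/mol; M(FeO) = 71.844 g/mol.
Moles FeO per formula unit = 2.04 Fe ÷ 1 = 2.0400.
FeO fraction = (2.0400 × 71.844) / 481.596 = 146.562/481.596 = 0.3043.

30.43 wt%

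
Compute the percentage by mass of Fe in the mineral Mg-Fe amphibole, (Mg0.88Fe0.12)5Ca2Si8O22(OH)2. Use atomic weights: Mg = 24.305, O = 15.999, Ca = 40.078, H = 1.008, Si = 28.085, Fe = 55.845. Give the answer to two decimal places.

4.03 mass %

M((Mg0.88Fe0.12)5Ca2Si8O22(OH)2) = 831.277 g/mol.
Fe contributes 0.60 × 55.845 = 33.507 g per mole.
33.507/831.277 = 0.0403 → 4.03%.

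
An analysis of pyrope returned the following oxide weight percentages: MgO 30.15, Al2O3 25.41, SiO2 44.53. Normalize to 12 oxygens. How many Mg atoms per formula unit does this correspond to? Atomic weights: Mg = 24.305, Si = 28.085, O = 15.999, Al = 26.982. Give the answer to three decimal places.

3.014 Mg apfu

30.15 wt% MgO ÷ 40.304 g/mol = 0.74806 mol, giving 0.74806 Mg and 0.74806 O.
25.41 wt% Al2O3 ÷ 101.961 g/mol = 0.24921 mol, giving 0.49842 Al and 0.74763 O.
44.53 wt% SiO2 ÷ 60.083 g/mol = 0.74114 mol, giving 0.74114 Si and 1.48228 O.
Oxygen sums to 2.97797; scaling by 12/2.97797 = 4.02959 puts the formula on 12 O.
Mg: 0.74806 × 4.02959 = 3.014 atoms per formula unit.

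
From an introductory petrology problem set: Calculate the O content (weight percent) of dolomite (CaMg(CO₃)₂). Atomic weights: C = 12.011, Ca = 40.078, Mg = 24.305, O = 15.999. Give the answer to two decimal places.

Formula mass = 1*40.078 + 1*24.305 + 2*12.011 + 6*15.999 = 184.399 g/mol, of which 95.994 g is O.
So O makes up 95.994/184.399 = 0.5206 of the mass, i.e. 52.06%.

52.06 weight percent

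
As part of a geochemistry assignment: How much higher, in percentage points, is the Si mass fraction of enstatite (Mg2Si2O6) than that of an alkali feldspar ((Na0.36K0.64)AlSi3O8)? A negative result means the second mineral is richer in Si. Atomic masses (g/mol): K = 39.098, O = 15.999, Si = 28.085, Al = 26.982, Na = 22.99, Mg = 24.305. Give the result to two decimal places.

First mineral: 56.170 g Si in 200.774 g formula = 27.98 wt% Si.
Second mineral: 84.255 g Si in 272.528 g formula = 30.92 wt% Si.
27.98% − 30.92% gives a difference of -2.94 percentage points.

-2.94 percentage points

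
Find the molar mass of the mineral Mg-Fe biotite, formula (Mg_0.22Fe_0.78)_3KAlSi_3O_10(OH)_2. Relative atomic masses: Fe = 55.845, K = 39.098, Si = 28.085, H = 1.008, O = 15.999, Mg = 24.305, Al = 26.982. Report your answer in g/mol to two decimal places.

The formula mass is the sum 0.66·24.305 + 2.34·55.845 + 1·39.098 + 1·26.982 + 3·28.085 + 12·15.999 + 2·1.008.

491.06 g/mol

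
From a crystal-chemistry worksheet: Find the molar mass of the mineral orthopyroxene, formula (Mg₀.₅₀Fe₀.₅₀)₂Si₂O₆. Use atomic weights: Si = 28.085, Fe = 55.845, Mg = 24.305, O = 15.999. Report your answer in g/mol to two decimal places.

232.31 g/mol

Mg: 1 × 24.305 = 24.3050
Fe: 1 × 55.845 = 55.8450
Si: 2 × 28.085 = 56.1700
O: 6 × 15.999 = 95.9940
Summing the contributions gives the formula mass.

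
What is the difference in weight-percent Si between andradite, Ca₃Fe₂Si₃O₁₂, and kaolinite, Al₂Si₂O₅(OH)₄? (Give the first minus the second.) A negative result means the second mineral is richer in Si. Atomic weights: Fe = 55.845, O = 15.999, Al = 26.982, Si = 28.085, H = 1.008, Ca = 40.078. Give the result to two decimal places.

-5.18 percentage points

M(Ca₃Fe₂Si₃O₁₂) = 508.167 g/mol, so wt% Si = 84.255/508.167 × 100 = 16.58%.
M(Al₂Si₂O₅(OH)₄) = 258.157 g/mol, so wt% Si = 56.170/258.157 × 100 = 21.76%.
16.58 − 21.76 = -5.18 pp.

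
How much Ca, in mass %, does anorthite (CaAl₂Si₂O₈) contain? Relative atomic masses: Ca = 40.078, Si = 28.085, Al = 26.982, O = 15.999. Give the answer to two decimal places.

14.41 mass %

Formula mass = 1·40.078 + 2·26.982 + 2·28.085 + 8·15.999 = 278.204 g/mol, of which 40.078 g is Ca.
So Ca makes up 40.078/278.204 = 0.1441 of the mass, i.e. 14.41%.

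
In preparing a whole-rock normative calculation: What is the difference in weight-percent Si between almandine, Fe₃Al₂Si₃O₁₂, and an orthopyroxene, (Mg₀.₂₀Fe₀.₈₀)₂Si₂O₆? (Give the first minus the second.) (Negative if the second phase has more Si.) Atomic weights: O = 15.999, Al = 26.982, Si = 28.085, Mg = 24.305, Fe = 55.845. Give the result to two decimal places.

M(Fe₃Al₂Si₃O₁₂) = 497.742 g/mol, so wt% Si = 84.255/497.742 × 100 = 16.93%.
M((Mg₀.₂₀Fe₀.₈₀)₂Si₂O₆) = 251.238 g/mol, so wt% Si = 56.170/251.238 × 100 = 22.36%.
16.93 − 22.36 = -5.43 pp.

-5.43 percentage points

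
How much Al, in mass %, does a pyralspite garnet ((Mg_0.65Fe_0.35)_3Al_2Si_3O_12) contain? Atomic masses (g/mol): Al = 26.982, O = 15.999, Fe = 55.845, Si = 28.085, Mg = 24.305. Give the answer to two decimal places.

12.37 mass %

M((Mg_0.65Fe_0.35)_3Al_2Si_3O_12) = 436.239 g/mol.
Al contributes 2 × 26.982 = 53.964 g per mole.
53.964/436.239 = 0.1237 → 12.37%.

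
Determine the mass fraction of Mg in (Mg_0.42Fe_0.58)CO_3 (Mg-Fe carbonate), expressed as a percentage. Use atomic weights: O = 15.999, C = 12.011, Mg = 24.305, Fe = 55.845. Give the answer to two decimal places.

9.95 weight percent

Molar mass of (Mg_0.42Fe_0.58)CO_3: 0.42*24.305 + 0.58*55.845 + 1*12.011 + 3*15.999 = 102.606 g/mol.
Mass of Mg per formula unit: 0.42 × 24.305 = 10.208 g.
Weight fraction Mg = 10.208 / 102.606 = 0.0995.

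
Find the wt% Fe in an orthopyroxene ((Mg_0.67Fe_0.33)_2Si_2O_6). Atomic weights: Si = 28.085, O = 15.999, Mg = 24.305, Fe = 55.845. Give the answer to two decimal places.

Formula mass = 1.34·24.305 + 0.66·55.845 + 2·28.085 + 6·15.999 = 221.590 g/mol, of which 36.858 g is Fe.
So Fe makes up 36.858/221.590 = 0.1663 of the mass, i.e. 16.63%.

16.63 wt%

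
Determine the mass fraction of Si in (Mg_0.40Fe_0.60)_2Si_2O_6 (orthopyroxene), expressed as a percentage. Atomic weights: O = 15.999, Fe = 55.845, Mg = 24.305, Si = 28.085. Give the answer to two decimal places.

23.54 wt%

Formula mass = 0.80·24.305 + 1.20·55.845 + 2·28.085 + 6·15.999 = 238.622 g/mol, of which 56.170 g is Si.
So Si makes up 56.170/238.622 = 0.2354 of the mass, i.e. 23.54%.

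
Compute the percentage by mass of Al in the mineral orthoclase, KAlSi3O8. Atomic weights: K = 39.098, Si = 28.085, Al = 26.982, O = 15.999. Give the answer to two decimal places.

9.69 mass %

Molar mass of KAlSi3O8: 1×39.098 + 1×26.982 + 3×28.085 + 8×15.999 = 278.327 g/mol.
Mass of Al per formula unit: 1 × 26.982 = 26.982 g.
Weight fraction Al = 26.982 / 278.327 = 0.0969.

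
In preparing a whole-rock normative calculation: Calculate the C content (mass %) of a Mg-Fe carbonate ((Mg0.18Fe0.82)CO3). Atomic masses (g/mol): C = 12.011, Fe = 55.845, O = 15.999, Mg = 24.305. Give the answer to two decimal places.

Formula mass = 0.18*24.305 + 0.82*55.845 + 1*12.011 + 3*15.999 = 110.176 g/mol, of which 12.011 g is C.
So C makes up 12.011/110.176 = 0.1090 of the mass, i.e. 10.90%.

10.90 mass %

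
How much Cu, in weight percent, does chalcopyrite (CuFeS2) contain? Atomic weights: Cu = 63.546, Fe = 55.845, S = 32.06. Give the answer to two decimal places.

Molar mass of CuFeS2: 1×63.546 + 1×55.845 + 2×32.06 = 183.511 g/mol.
Mass of Cu per formula unit: 1 × 63.546 = 63.546 g.
Weight fraction Cu = 63.546 / 183.511 = 0.3463.

34.63 weight percent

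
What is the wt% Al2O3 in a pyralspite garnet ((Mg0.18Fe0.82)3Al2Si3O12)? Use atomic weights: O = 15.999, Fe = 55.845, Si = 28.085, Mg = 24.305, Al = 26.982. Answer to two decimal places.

21.21 wt%

Molar mass of (Mg0.18Fe0.82)3Al2Si3O12 = 0.54*24.305 + 2.46*55.845 + 2*26.982 + 3*28.085 + 12*15.999 = 480.710 g/mol.
Each formula unit contains 2 Al, equivalent to 2/2 = 1.0000 mol Al2O3.
M(Al2O3) = 2×26.982 + 3×15.999 = 101.961 g/mol.
Mass of Al2O3 per formula unit = 1.0000 × 101.961 = 101.961 g.
Al2O3 wt% = 101.961 / 480.710 × 100 = 21.21%.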